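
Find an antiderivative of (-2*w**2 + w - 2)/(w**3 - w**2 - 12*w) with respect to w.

log(w)/6 - 15*log(w - 4)/14 - 23*log(w + 3)/21 + C

Factor the denominator: w*(w - 4)*(w + 3).
Partial-fraction decomposition: -23/(21*(w + 3)) - 15/(14*(w - 4)) + 1/(6*w).
Integrate each term: A/(w−a) contributes A·log|w−a|.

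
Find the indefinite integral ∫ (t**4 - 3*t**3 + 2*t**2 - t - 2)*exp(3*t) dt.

Use integration by parts with u = t**4 - 3*t**3 + 2*t**2 - t - 2, dv = exp(3*t) dt, so v = exp(3*t)/3.
Apply parts 4 times (tabular method): alternate signs, differentiate u down to 0, integrate dv up.

(27*t**4 - 117*t**3 + 171*t**2 - 141*t - 7)*exp(3*t)/81 + C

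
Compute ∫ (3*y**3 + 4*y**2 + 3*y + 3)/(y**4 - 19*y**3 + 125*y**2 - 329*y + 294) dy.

-1241*log(y - 7)/400 + 129*log(y - 3)/16 - 49*log(y - 2)/25 - 1249/(20*y - 140) + C

Factor the denominator: (y - 7)**2*(y - 3)*(y - 2).
Partial-fraction decomposition: -49/(25*(y - 2)) + 129/(16*(y - 3)) - 1241/(400*(y - 7)) + 1249/(20*(y - 7)**2).
Integrate each term; A/(y−a) gives A·log|y−a|; A/(y−a)² gives −A/(y−a).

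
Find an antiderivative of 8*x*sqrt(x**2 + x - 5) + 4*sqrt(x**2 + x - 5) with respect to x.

8*(x**2 + x - 5)**(3/2)/3 + C

Let u = x**2 + x - 5, so du = (2*x + 1) dx.
Rewriting, the integral becomes 4·∫ √u du = 4·(2/3)u^(3/2).
Substituting back, u = x**2 + x - 5.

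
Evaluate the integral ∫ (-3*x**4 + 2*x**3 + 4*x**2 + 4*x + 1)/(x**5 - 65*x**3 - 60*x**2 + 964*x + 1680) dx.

-22*log(x - 7)/9 + 752*log(x - 5)/693 - 55*log(x + 2)/504 + 77*log(x + 4)/36 - 323*log(x + 6)/88 + C

Factor the denominator: (x - 7)*(x - 5)*(x + 2)*(x + 4)*(x + 6).
Partial-fraction decomposition: -323/(88*(x + 6)) + 77/(36*(x + 4)) - 55/(504*(x + 2)) + 752/(693*(x - 5)) - 22/(9*(x - 7)).
Integrate each term: A/(x−a) contributes A·log|x−a|.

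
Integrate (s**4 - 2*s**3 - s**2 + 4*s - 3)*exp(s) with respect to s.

(s**4 - 6*s**3 + 17*s**2 - 30*s + 27)*exp(s) + C

Use integration by parts with u = s**4 - 2*s**3 - s**2 + 4*s - 3, dv = exp(s) ds, so v = exp(s).
Apply parts 4 times (tabular method): alternate signs, differentiate u down to 0, integrate dv up.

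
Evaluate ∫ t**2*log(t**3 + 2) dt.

Let u = t**3 + 2, so du = (3*t**2) dt.
The integral becomes (1/3)·∫ log(u) du; integrate by parts with u′=log(u), dv′=du.

t**3*log(t**3 + 2)/3 - t**3/3 + 2*log(t**3 + 2)/3 + C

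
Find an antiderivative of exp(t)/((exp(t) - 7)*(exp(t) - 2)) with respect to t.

log(exp(t) - 7)/5 - log(exp(t) - 2)/5 + C

Let u = e^t, du = e^t dt.
The integral becomes ∫ du/((u-2)(u-7)); decompose into partial fractions.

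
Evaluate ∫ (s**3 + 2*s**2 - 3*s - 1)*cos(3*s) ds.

Use integration by parts with u = s**3 + 2*s**2 - 3*s - 1, dv = cos(3*s) ds, so v = sin(3*s)/3.
Apply parts 3 times (tabular method): alternate signs, differentiate u down to 0, integrate dv up.

s**3*sin(3*s)/3 + 2*s**2*sin(3*s)/3 + s**2*cos(3*s)/3 - 11*s*sin(3*s)/9 + 4*s*cos(3*s)/9 - 13*sin(3*s)/27 - 11*cos(3*s)/27 + C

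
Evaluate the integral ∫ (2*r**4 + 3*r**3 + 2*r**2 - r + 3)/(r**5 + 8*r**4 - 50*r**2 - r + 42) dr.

Factor the denominator: (r - 2)*(r - 1)*(r + 1)*(r + 3)*(r + 7).
Partial-fraction decomposition: 3881/(1728*(r + 7)) - 21/(32*(r + 3)) + 5/(72*(r + 1)) - 9/(64*(r - 1)) + 13/(27*(r - 2)).
Integrate each term: A/(r−a) contributes A·log|r−a|.

13*log(r - 2)/27 - 9*log(r - 1)/64 + 5*log(r + 1)/72 - 21*log(r + 3)/32 + 3881*log(r + 7)/1728 + C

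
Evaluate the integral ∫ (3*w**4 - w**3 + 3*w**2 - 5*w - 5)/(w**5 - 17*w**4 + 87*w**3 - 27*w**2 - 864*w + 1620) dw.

-26050*log(w - 6)/243 + 1795*log(w - 5)/16 - 223*log(w - 3)/108 + 307*log(w + 3)/3888 - 3745/(27*w - 162) + C

Factor the denominator: (w - 6)**2*(w - 5)*(w - 3)*(w + 3).
Partial-fraction decomposition: 307/(3888*(w + 3)) - 223/(108*(w - 3)) + 1795/(16*(w - 5)) - 26050/(243*(w - 6)) + 3745/(27*(w - 6)**2).
Integrate each term; A/(w−a) gives A·log|w−a|; A/(w−a)² gives −A/(w−a).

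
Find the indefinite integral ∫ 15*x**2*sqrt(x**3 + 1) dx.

10*(x**3 + 1)**(3/2)/3 + C

Let u = x**3 + 1, so du = (3*x**2) dx.
Rewriting, the integral becomes 5·∫ √u du = 5·(2/3)u^(3/2).
Substituting back, u = x**3 + 1.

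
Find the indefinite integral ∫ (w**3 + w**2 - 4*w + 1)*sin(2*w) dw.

-w**3*cos(2*w)/2 + 3*w**2*sin(2*w)/4 - w**2*cos(2*w)/2 + w*sin(2*w)/2 + 11*w*cos(2*w)/4 - 11*sin(2*w)/8 - cos(2*w)/4 + C

Use integration by parts with u = w**3 + w**2 - 4*w + 1, dv = sin(2*w) dw, so v = -cos(2*w)/2.
Apply parts 3 times (tabular method): alternate signs, differentiate u down to 0, integrate dv up.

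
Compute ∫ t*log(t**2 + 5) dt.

Let u = t**2 + 5, so du = (2*t) dt.
The integral becomes (1/2)·∫ log(u) du; integrate by parts with u′=log(u), dv′=du.

t**2*log(t**2 + 5)/2 - t**2/2 + 5*log(t**2 + 5)/2 + C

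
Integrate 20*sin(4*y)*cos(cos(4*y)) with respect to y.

-5*sin(cos(4*y)) + C

Let u = cos(4*y), so du = (-4*sin(4*y)) dy.
Rewriting, the integral becomes -5·∫ cos(u) du = -5·sin(u).
Substituting back, u = cos(4*y).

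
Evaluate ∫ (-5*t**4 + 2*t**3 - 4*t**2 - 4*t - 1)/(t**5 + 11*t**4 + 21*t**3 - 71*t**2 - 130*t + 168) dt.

-89*log(t - 2)/270 + 3*log(t - 1)/40 - 121*log(t + 3)/20 + 1457*log(t + 4)/90 - 3215*log(t + 7)/216 + C

Factor the denominator: (t - 2)*(t - 1)*(t + 3)*(t + 4)*(t + 7).
Partial-fraction decomposition: -3215/(216*(t + 7)) + 1457/(90*(t + 4)) - 121/(20*(t + 3)) + 3/(40*(t - 1)) - 89/(270*(t - 2)).
Integrate each term: A/(t−a) contributes A·log|t−a|.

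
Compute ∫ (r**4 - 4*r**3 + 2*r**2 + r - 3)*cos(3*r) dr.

Use integration by parts with u = r**4 - 4*r**3 + 2*r**2 + r - 3, dv = cos(3*r) dr, so v = sin(3*r)/3.
Apply parts 4 times (tabular method): alternate signs, differentiate u down to 0, integrate dv up.

r**4*sin(3*r)/3 - 4*r**3*sin(3*r)/3 + 4*r**3*cos(3*r)/9 + 2*r**2*sin(3*r)/9 - 4*r**2*cos(3*r)/3 + 11*r*sin(3*r)/9 + 4*r*cos(3*r)/27 - 85*sin(3*r)/81 + 11*cos(3*r)/27 + C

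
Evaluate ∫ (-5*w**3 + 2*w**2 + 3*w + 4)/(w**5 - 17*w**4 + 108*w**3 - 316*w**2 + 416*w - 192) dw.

-493*log(w - 6)/40 + 391*log(w - 4)/36 + 11*log(w - 2)/8 + 4*log(w - 1)/45 - 68/(3*w - 12) + C

Factor the denominator: (w - 6)*(w - 4)**2*(w - 2)*(w - 1).
Partial-fraction decomposition: 4/(45*(w - 1)) + 11/(8*(w - 2)) + 391/(36*(w - 4)) + 68/(3*(w - 4)**2) - 493/(40*(w - 6)).
Integrate each term; A/(w−a) gives A·log|w−a|; A/(w−a)² gives −A/(w−a).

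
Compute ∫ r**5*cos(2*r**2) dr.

Let u = r², du = 2r dr; rewrite as (1/2)∫ u^2·cos(2u) du.
Now integrate by parts 2 times.

r**4*sin(2*r**2)/4 + r**2*cos(2*r**2)/4 - sin(2*r**2)/8 + C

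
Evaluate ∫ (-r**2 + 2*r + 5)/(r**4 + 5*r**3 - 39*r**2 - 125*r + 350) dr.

-log(r - 5)/36 - 5*log(r - 2)/189 - 3*log(r + 5)/14 + 29*log(r + 7)/108 + C

Factor the denominator: (r - 5)*(r - 2)*(r + 5)*(r + 7).
Partial-fraction decomposition: 29/(108*(r + 7)) - 3/(14*(r + 5)) - 5/(189*(r - 2)) - 1/(36*(r - 5)).
Integrate each term: A/(r−a) contributes A·log|r−a|.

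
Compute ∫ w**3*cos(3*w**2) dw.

Let u = w², du = 2w dw; rewrite as (1/2)∫ u^1·cos(3u) du.
Now integrate by parts 1 time.

w**2*sin(3*w**2)/6 + cos(3*w**2)/18 + C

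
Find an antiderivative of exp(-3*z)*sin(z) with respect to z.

Let I denote the integral. Integrate by parts with u = sin(z), dv = exp(-3*z) dz, so v = -exp(-3*z)/3: I = -exp(-3*z)*sin(z)/3 + (1/3)·∫ exp(-3*z)*cos(z) dz.
Apply parts again with u = cos(z), dv = exp(-3*z) dz: ∫ exp(-3*z)*cos(z) dz = -exp(-3*z)*cos(z)/3 − (1/3)·I. Substituting back brings back I: I = -exp(-3*z)*sin(z)/3 - exp(-3*z)*cos(z)/9 − (1/9)·I.
Solving for I: (1 + 1/9)·I equals the remaining terms, so I = (9/10)·(-exp(-3*z)*sin(z)/3 - exp(-3*z)*cos(z)/9).

-3*exp(-3*z)*sin(z)/10 - exp(-3*z)*cos(z)/10 + C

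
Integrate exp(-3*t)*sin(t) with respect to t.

-3*exp(-3*t)*sin(t)/10 - exp(-3*t)*cos(t)/10 + C

Let I denote the integral. Integrate by parts with u = sin(t), dv = exp(-3*t) dt, so v = -exp(-3*t)/3: I = -exp(-3*t)*sin(t)/3 + (1/3)·∫ exp(-3*t)*cos(t) dt.
Apply parts again with u = cos(t), dv = exp(-3*t) dt: ∫ exp(-3*t)*cos(t) dt = -exp(-3*t)*cos(t)/3 − (1/3)·I. Substituting back brings back I: I = -exp(-3*t)*sin(t)/3 - exp(-3*t)*cos(t)/9 − (1/9)·I.
Solving for I: (1 + 1/9)·I equals the remaining terms, so I = (9/10)·(-exp(-3*t)*sin(t)/3 - exp(-3*t)*cos(t)/9).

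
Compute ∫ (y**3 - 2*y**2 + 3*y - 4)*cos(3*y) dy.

Use integration by parts with u = y**3 - 2*y**2 + 3*y - 4, dv = cos(3*y) dy, so v = sin(3*y)/3.
Apply parts 3 times (tabular method): alternate signs, differentiate u down to 0, integrate dv up.

y**3*sin(3*y)/3 - 2*y**2*sin(3*y)/3 + y**2*cos(3*y)/3 + 7*y*sin(3*y)/9 - 4*y*cos(3*y)/9 - 32*sin(3*y)/27 + 7*cos(3*y)/27 + C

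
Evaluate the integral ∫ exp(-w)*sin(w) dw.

Let I denote the integral. Integrate by parts with u = sin(w), dv = exp(-w) dw, so v = -exp(-w): I = -exp(-w)*sin(w) + ∫ exp(-w)*cos(w) dw.
Apply parts again with u = cos(w), dv = exp(-w) dw: ∫ exp(-w)*cos(w) dw = -exp(-w)*cos(w) − I. Substituting back brings back I: I = -exp(-w)*sin(w) - exp(-w)*cos(w) − I.
Solving for I: (1 + 1)·I equals the remaining terms, so I = (1/2)·(-exp(-w)*sin(w) - exp(-w)*cos(w)).

-exp(-w)*sin(w)/2 - exp(-w)*cos(w)/2 + C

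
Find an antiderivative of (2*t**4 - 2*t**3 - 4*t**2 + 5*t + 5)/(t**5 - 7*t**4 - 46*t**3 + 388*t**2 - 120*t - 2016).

3053*log(t - 6)/21632 + 115*log(t - 4)/88 - 9*log(t + 2)/640 + 5262*log(t + 7)/9295 - 2051/(208*t - 1248) + C

Factor the denominator: (t - 6)**2*(t - 4)*(t + 2)*(t + 7).
Partial-fraction decomposition: 5262/(9295*(t + 7)) - 9/(640*(t + 2)) + 115/(88*(t - 4)) + 3053/(21632*(t - 6)) + 2051/(208*(t - 6)**2).
Integrate each term; A/(t−a) gives A·log|t−a|; A/(t−a)² gives −A/(t−a).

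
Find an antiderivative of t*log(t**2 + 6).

Let u = t**2 + 6, so du = (2*t) dt.
The integral becomes (1/2)·∫ log(u) du; integrate by parts with u′=log(u), dv′=du.

t**2*log(t**2 + 6)/2 - t**2/2 + 3*log(t**2 + 6) + C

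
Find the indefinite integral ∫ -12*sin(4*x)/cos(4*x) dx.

Let u = cos(4*x), so du = (-4*sin(4*x)) dx.
Rewriting, the integral becomes 3·∫ 1/u du = 3·log(u).
Substituting back, u = cos(4*x).

3*log(cos(4*x)) + C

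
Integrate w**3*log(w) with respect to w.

w**4*log(w)/4 - w**4/16 + C

Use integration by parts with u = log(w), dv = w**3 dw.
Then du = 1/w dw and v = w**4/4.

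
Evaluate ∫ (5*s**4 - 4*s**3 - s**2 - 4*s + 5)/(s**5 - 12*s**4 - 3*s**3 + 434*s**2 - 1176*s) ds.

-5*log(s)/1176 + 112631*log(s - 7)/74529 + 997*log(s - 4)/360 + 7337*log(s + 6)/10140 - 10561/(273*s - 1911) + C

Factor the denominator: s*(s - 7)**2*(s - 4)*(s + 6).
Partial-fraction decomposition: 7337/(10140*(s + 6)) + 997/(360*(s - 4)) + 112631/(74529*(s - 7)) + 10561/(273*(s - 7)**2) - 5/(1176*s).
Integrate each term; A/(s−a) gives A·log|s−a|; A/(s−a)² gives −A/(s−a).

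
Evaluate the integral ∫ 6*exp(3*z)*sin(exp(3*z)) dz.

Let u = exp(3*z), so du = (3*exp(3*z)) dz.
Rewriting, the integral becomes 2·∫ sin(u) du = 2·-cos(u).
Substituting back, u = exp(3*z).

-2*cos(exp(3*z)) + C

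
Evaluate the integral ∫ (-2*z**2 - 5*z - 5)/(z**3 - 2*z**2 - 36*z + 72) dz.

Factor the denominator: (z - 6)*(z - 2)*(z + 6).
Partial-fraction decomposition: -47/(96*(z + 6)) + 23/(32*(z - 2)) - 107/(48*(z - 6)).
Integrate each term: A/(z−a) contributes A·log|z−a|.

-107*log(z - 6)/48 + 23*log(z - 2)/32 - 47*log(z + 6)/96 + C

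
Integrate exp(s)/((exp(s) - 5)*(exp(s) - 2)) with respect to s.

log(exp(s) - 5)/3 - log(exp(s) - 2)/3 + C

Let u = e^s, du = e^s ds.
The integral becomes ∫ du/((u-5)(u-2)); decompose into partial fractions.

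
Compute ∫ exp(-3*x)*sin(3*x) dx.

-exp(-3*x)*sin(3*x)/6 - exp(-3*x)*cos(3*x)/6 + C

Let I denote the integral. Integrate by parts with u = sin(3*x), dv = exp(-3*x) dx, so v = -exp(-3*x)/3: I = -exp(-3*x)*sin(3*x)/3 + ∫ exp(-3*x)*cos(3*x) dx.
Apply parts again with u = cos(3*x), dv = exp(-3*x) dx: ∫ exp(-3*x)*cos(3*x) dx = -exp(-3*x)*cos(3*x)/3 − I. Substituting back brings back I: I = -exp(-3*x)*sin(3*x)/3 - exp(-3*x)*cos(3*x)/3 − I.
Solving for I: (1 + 1)·I equals the remaining terms, so I = (1/2)·(-exp(-3*x)*sin(3*x)/3 - exp(-3*x)*cos(3*x)/3).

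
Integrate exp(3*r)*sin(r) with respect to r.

Let I denote the integral. Integrate by parts with u = sin(r), dv = exp(3*r) dr, so v = exp(3*r)/3: I = exp(3*r)*sin(r)/3 − (1/3)·∫ exp(3*r)*cos(r) dr.
Apply parts again with u = cos(r), dv = exp(3*r) dr: ∫ exp(3*r)*cos(r) dr = exp(3*r)*cos(r)/3 + (1/3)·I. Substituting back brings back I: I = exp(3*r)*sin(r)/3 - exp(3*r)*cos(r)/9 − (1/9)·I.
Solving for I: (1 + 1/9)·I equals the remaining terms, so I = (9/10)·(exp(3*r)*sin(r)/3 - exp(3*r)*cos(r)/9).

3*exp(3*r)*sin(r)/10 - exp(3*r)*cos(r)/10 + C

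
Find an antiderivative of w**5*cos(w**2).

Let u = w², du = 2w dw; rewrite as (1/2)∫ u^2·cos(1u) du.
Now integrate by parts 2 times.

w**4*sin(w**2)/2 + w**2*cos(w**2) - sin(w**2) + C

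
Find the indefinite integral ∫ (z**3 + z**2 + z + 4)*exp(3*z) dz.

Use integration by parts with u = z**3 + z**2 + z + 4, dv = exp(3*z) dz, so v = exp(3*z)/3.
Apply parts 3 times (tabular method): alternate signs, differentiate u down to 0, integrate dv up.

(3*z**3 + 3*z + 11)*exp(3*z)/9 + C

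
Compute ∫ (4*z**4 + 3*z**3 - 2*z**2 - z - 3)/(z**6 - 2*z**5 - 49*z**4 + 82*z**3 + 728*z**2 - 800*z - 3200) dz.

313*log(z - 5)/70 - 133483*log(z - 4)/31104 - 31*log(z + 2)/1512 + 89*log(z + 4)/128 - 2077*log(z + 5)/2430 + 1177/(432*z - 1728) + C

Factor the denominator: (z - 5)*(z - 4)**2*(z + 2)*(z + 4)*(z + 5).
Partial-fraction decomposition: -2077/(2430*(z + 5)) + 89/(128*(z + 4)) - 31/(1512*(z + 2)) - 133483/(31104*(z - 4)) - 1177/(432*(z - 4)**2) + 313/(70*(z - 5)).
Integrate each term; A/(z−a) gives A·log|z−a|; A/(z−a)² gives −A/(z−a).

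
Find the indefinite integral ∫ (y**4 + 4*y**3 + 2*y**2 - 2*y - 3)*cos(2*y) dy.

Use integration by parts with u = y**4 + 4*y**3 + 2*y**2 - 2*y - 3, dv = cos(2*y) dy, so v = sin(2*y)/2.
Apply parts 4 times (tabular method): alternate signs, differentiate u down to 0, integrate dv up.

y**4*sin(2*y)/2 + 2*y**3*sin(2*y) + y**3*cos(2*y) - y**2*sin(2*y)/2 + 3*y**2*cos(2*y) - 4*y*sin(2*y) - y*cos(2*y)/2 - 5*sin(2*y)/4 - 2*cos(2*y) + C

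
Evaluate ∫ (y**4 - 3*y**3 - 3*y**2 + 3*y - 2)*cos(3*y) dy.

y**4*sin(3*y)/3 - y**3*sin(3*y) + 4*y**3*cos(3*y)/9 - 13*y**2*sin(3*y)/9 - y**2*cos(3*y) + 5*y*sin(3*y)/3 - 26*y*cos(3*y)/27 - 28*sin(3*y)/81 + 5*cos(3*y)/9 + C

Use integration by parts with u = y**4 - 3*y**3 - 3*y**2 + 3*y - 2, dv = cos(3*y) dy, so v = sin(3*y)/3.
Apply parts 4 times (tabular method): alternate signs, differentiate u down to 0, integrate dv up.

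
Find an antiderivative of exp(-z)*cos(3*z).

3*exp(-z)*sin(3*z)/10 - exp(-z)*cos(3*z)/10 + C

Let I denote the integral. Integrate by parts with u = cos(3*z), dv = exp(-z) dz, so v = -exp(-z): I = -exp(-z)*cos(3*z) − 3·∫ exp(-z)*sin(3*z) dz.
Apply parts again with u = sin(3*z), dv = exp(-z) dz: ∫ exp(-z)*sin(3*z) dz = -exp(-z)*sin(3*z) + 3·I. Substituting back brings back I: I = 3*exp(-z)*sin(3*z) - exp(-z)*cos(3*z) − 9·I.
Solving for I: (1 + 9)·I equals the remaining terms, so I = (1/10)·(3*exp(-z)*sin(3*z) - exp(-z)*cos(3*z)).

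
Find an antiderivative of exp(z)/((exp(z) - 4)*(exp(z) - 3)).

log(exp(z) - 4) - log(exp(z) - 3) + C

Let u = e^z, du = e^z dz.
The integral becomes ∫ du/((u-4)(u-3)); decompose into partial fractions.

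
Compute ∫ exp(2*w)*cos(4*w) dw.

exp(2*w)*sin(4*w)/5 + exp(2*w)*cos(4*w)/10 + C

Let I denote the integral. Integrate by parts with u = cos(4*w), dv = exp(2*w) dw, so v = exp(2*w)/2: I = exp(2*w)*cos(4*w)/2 + 2·∫ exp(2*w)*sin(4*w) dw.
Apply parts again with u = sin(4*w), dv = exp(2*w) dw: ∫ exp(2*w)*sin(4*w) dw = exp(2*w)*sin(4*w)/2 − 2·I. Substituting back brings back I: I = exp(2*w)*sin(4*w) + exp(2*w)*cos(4*w)/2 − 4·I.
Solving for I: (1 + 4)·I equals the remaining terms, so I = (1/5)·(exp(2*w)*sin(4*w) + exp(2*w)*cos(4*w)/2).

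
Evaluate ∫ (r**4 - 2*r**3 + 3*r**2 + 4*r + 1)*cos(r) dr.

r**4*sin(r) - 2*r**3*sin(r) + 4*r**3*cos(r) - 9*r**2*sin(r) - 6*r**2*cos(r) + 16*r*sin(r) - 18*r*cos(r) + 19*sin(r) + 16*cos(r) + C

Use integration by parts with u = r**4 - 2*r**3 + 3*r**2 + 4*r + 1, dv = cos(r) dr, so v = sin(r).
Apply parts 4 times (tabular method): alternate signs, differentiate u down to 0, integrate dv up.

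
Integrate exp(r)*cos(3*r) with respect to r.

Let I denote the integral. Integrate by parts with u = cos(3*r), dv = exp(r) dr, so v = exp(r): I = exp(r)*cos(3*r) + 3·∫ exp(r)*sin(3*r) dr.
Apply parts again with u = sin(3*r), dv = exp(r) dr: ∫ exp(r)*sin(3*r) dr = exp(r)*sin(3*r) − 3·I. Substituting back brings back I: I = 3*exp(r)*sin(3*r) + exp(r)*cos(3*r) − 9·I.
Solving for I: (1 + 9)·I equals the remaining terms, so I = (1/10)·(3*exp(r)*sin(3*r) + exp(r)*cos(3*r)).

3*exp(r)*sin(3*r)/10 + exp(r)*cos(3*r)/10 + C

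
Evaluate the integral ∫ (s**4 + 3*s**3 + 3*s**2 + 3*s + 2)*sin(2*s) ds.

-s**4*cos(2*s)/2 + s**3*sin(2*s) - 3*s**3*cos(2*s)/2 + 9*s**2*sin(2*s)/4 + 3*s*cos(2*s)/4 - 3*sin(2*s)/8 - cos(2*s) + C

Use integration by parts with u = s**4 + 3*s**3 + 3*s**2 + 3*s + 2, dv = sin(2*s) ds, so v = -cos(2*s)/2.
Apply parts 4 times (tabular method): alternate signs, differentiate u down to 0, integrate dv up.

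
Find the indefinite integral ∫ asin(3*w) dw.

Use integration by parts with u = arcsin(3*w), dv = dw.
Then du = 3/sqrt(-9*w**2 + 1) dw.

w*asin(3*w) + sqrt(-9*w**2 + 1)/3 + C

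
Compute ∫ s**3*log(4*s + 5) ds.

s**4*log(4*s + 5)/4 - s**4/16 + 5*s**3/48 - 25*s**2/128 + 125*s/256 - 625*log(4*s + 5)/1024 + C

Use integration by parts with u = log(4*s + 5), dv = s**3 ds.
Then du = 4/(4*s + 5) ds and v = s**4/4.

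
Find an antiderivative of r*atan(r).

r**2*atan(r)/2 - r/2 + atan(r)/2 + C

Use integration by parts with u = arctan(r), dv = r dr.
Then du = 1/(r**2 + 1) dr.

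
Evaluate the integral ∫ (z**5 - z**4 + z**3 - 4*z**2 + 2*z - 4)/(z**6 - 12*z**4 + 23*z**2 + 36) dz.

31*log(z - 3)/60 - 2*log(z - 2)/25 - 4*log(z + 2)/5 + 397*log(z + 3)/300 + log(z**2 + 1)/50 - atan(z)/50 + C

Factor the denominator: (z - 3)*(z - 2)*(z + 2)*(z + 3)*(z**2 + 1).
Partial-fraction decomposition: (2*z - 1)/(50*(z**2 + 1)) + 397/(300*(z + 3)) - 4/(5*(z + 2)) - 2/(25*(z - 2)) + 31/(60*(z - 3)).
Integrate each term; A/(z−a) gives A·log|z−a|; the (Bz+D)/(z²+p²) term gives a log and an atan.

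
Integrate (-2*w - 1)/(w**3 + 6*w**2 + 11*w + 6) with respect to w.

Factor the denominator: (w + 1)*(w + 2)*(w + 3).
Partial-fraction decomposition: 5/(2*(w + 3)) - 3/(w + 2) + 1/(2*(w + 1)).
Integrate each term: A/(w−a) contributes A·log|w−a|.

log(w + 1)/2 - 3*log(w + 2) + 5*log(w + 3)/2 + C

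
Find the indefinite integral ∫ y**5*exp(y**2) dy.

Let u = y², du = 2y dy; rewrite as (1/2)∫ u^2·exp(1u) du.
Now integrate by parts 2 times.

(y**4 - 2*y**2 + 2)*exp(y**2)/2 + C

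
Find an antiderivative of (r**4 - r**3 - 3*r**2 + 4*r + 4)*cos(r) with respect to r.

r**4*sin(r) - r**3*sin(r) + 4*r**3*cos(r) - 15*r**2*sin(r) - 3*r**2*cos(r) + 10*r*sin(r) - 30*r*cos(r) + 34*sin(r) + 10*cos(r) + C

Use integration by parts with u = r**4 - r**3 - 3*r**2 + 4*r + 4, dv = cos(r) dr, so v = sin(r).
Apply parts 4 times (tabular method): alternate signs, differentiate u down to 0, integrate dv up.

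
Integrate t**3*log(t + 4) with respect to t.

t**4*log(t + 4)/4 - t**4/16 + t**3/3 - 2*t**2 + 16*t - 64*log(t + 4) + C

Use integration by parts with u = log(t + 4), dv = t**3 dt.
Then du = 1/(t + 4) dt and v = t**4/4.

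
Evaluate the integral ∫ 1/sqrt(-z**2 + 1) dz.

asin(z) + C

Substitute z = sin(θ), so dz = cos(θ) dθ and the radical becomes sqrt(-z**2 + 1) = cos(θ) by the Pythagorean identity.
Integrate the resulting trig expression in θ, then back-substitute θ = asin(z), sin(θ) = z, cos(θ) = sqrt(-z**2 + 1) (absorbing any constant into C).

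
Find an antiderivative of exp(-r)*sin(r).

Let I denote the integral. Integrate by parts with u = sin(r), dv = exp(-r) dr, so v = -exp(-r): I = -exp(-r)*sin(r) + ∫ exp(-r)*cos(r) dr.
Apply parts again with u = cos(r), dv = exp(-r) dr: ∫ exp(-r)*cos(r) dr = -exp(-r)*cos(r) − I. Substituting back brings back I: I = -exp(-r)*sin(r) - exp(-r)*cos(r) − I.
Solving for I: (1 + 1)·I equals the remaining terms, so I = (1/2)·(-exp(-r)*sin(r) - exp(-r)*cos(r)).

-exp(-r)*sin(r)/2 - exp(-r)*cos(r)/2 + C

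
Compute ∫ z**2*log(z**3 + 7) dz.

Let u = z**3 + 7, so du = (3*z**2) dz.
The integral becomes (1/3)·∫ log(u) du; integrate by parts with u′=log(u), dv′=du.

z**3*log(z**3 + 7)/3 - z**3/3 + 7*log(z**3 + 7)/3 + C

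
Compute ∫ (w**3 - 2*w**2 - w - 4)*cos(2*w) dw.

Use integration by parts with u = w**3 - 2*w**2 - w - 4, dv = cos(2*w) dw, so v = sin(2*w)/2.
Apply parts 3 times (tabular method): alternate signs, differentiate u down to 0, integrate dv up.

w**3*sin(2*w)/2 - w**2*sin(2*w) + 3*w**2*cos(2*w)/4 - 5*w*sin(2*w)/4 - w*cos(2*w) - 3*sin(2*w)/2 - 5*cos(2*w)/8 + C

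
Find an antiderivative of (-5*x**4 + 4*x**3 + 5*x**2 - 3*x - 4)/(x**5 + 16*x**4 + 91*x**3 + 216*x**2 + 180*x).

-log(x)/45 + 15*log(x + 2)/4 - 463*log(x + 3)/18 + 1163*log(x + 5)/10 - 3575*log(x + 6)/36 + C

Factor the denominator: x*(x + 2)*(x + 3)*(x + 5)*(x + 6).
Partial-fraction decomposition: -3575/(36*(x + 6)) + 1163/(10*(x + 5)) - 463/(18*(x + 3)) + 15/(4*(x + 2)) - 1/(45*x).
Integrate each term: A/(x−a) contributes A·log|x−a|.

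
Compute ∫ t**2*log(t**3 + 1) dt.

Let u = t**3 + 1, so du = (3*t**2) dt.
The integral becomes (1/3)·∫ log(u) du; integrate by parts with u′=log(u), dv′=du.

t**3*log(t**3 + 1)/3 - t**3/3 + log(t**3 + 1)/3 + C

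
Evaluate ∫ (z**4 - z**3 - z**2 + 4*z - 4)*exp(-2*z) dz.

Use integration by parts with u = z**4 - z**3 - z**2 + 4*z - 4, dv = exp(-2*z) dz, so v = -exp(-2*z)/2.
Apply parts 4 times (tabular method): alternate signs, differentiate u down to 0, integrate dv up.

(-4*z**4 - 4*z**3 - 2*z**2 - 18*z + 7)*exp(-2*z)/8 + C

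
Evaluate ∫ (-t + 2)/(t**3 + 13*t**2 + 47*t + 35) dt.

Factor the denominator: (t + 1)*(t + 5)*(t + 7).
Partial-fraction decomposition: 3/(4*(t + 7)) - 7/(8*(t + 5)) + 1/(8*(t + 1)).
Integrate each term: A/(t−a) contributes A·log|t−a|.

log(t + 1)/8 - 7*log(t + 5)/8 + 3*log(t + 7)/4 + C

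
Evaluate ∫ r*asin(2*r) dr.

Use integration by parts with u = arcsin(2*r), dv = r dr.
Then du = 2/sqrt(-4*r**2 + 1) dr.

r**2*asin(2*r)/2 + r*sqrt(-4*r**2 + 1)/8 - asin(2*r)/16 + C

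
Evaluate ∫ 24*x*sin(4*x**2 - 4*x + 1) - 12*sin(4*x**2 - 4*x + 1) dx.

Let u = 4*x**2 - 4*x + 1, so du = (8*x - 4) dx.
Rewriting, the integral becomes 3·∫ sin(u) du = 3·-cos(u).
Substituting back, u = 4*x**2 - 4*x + 1.

-3*cos(4*x**2 - 4*x + 1) + C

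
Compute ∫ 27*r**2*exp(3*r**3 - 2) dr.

3*exp(3*r**3 - 2) + C

Let u = 3*r**3 - 2, so du = (9*r**2) dr.
Rewriting, the integral becomes 3·∫ e^u du = 3·e^u.
Substituting back, u = 3*r**3 - 2.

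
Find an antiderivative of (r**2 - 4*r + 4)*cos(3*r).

r**2*sin(3*r)/3 - 4*r*sin(3*r)/3 + 2*r*cos(3*r)/9 + 34*sin(3*r)/27 - 4*cos(3*r)/9 + C

Use integration by parts with u = r**2 - 4*r + 4, dv = cos(3*r) dr, so v = sin(3*r)/3.
Apply parts 2 times (tabular method): alternate signs, differentiate u down to 0, integrate dv up.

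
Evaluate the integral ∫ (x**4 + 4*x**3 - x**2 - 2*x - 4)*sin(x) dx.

-x**4*cos(x) + 4*x**3*sin(x) - 4*x**3*cos(x) + 12*x**2*sin(x) + 13*x**2*cos(x) - 26*x*sin(x) + 26*x*cos(x) - 26*sin(x) - 22*cos(x) + C

Use integration by parts with u = x**4 + 4*x**3 - x**2 - 2*x - 4, dv = sin(x) dx, so v = -cos(x).
Apply parts 4 times (tabular method): alternate signs, differentiate u down to 0, integrate dv up.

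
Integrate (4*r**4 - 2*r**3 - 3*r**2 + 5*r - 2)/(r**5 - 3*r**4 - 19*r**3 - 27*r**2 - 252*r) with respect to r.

Factor the denominator: r*(r - 7)*(r + 4)*(r**2 + 9).
Partial-fraction decomposition: (6767*r + 882)/(6525*(r**2 + 9)) + 541/(550*(r + 4)) + 4402/(2233*(r - 7)) + 1/(126*r).
Integrate each term; A/(r−a) gives A·log|r−a|; the (Br+D)/(r²+p²) term gives a log and an atan.

log(r)/126 + 4402*log(r - 7)/2233 + 541*log(r + 4)/550 + 6767*log(r**2 + 9)/13050 + 98*atan(r/3)/2175 + C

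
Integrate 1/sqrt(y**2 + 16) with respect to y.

Substitute y = 4·tan(θ), so dy = 4·sec(θ)^2 dθ and the radical becomes sqrt(y**2 + 16) = 4·sec(θ) by the Pythagorean identity.
Integrate the resulting trig expression in θ, then back-substitute tan(θ) = y/4, sec(θ) = sqrt(y**2 + 16)/4 (absorbing any constant into C).

log(y + sqrt(y**2 + 16)) + C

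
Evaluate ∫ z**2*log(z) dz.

z**3*log(z)/3 - z**3/9 + C

Use integration by parts with u = log(z), dv = z**2 dz.
Then du = 1/z dz and v = z**3/3.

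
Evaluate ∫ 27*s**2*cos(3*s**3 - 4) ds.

3*sin(3*s**3 - 4) + C

Let u = 3*s**3 - 4, so du = (9*s**2) ds.
Rewriting, the integral becomes 3·∫ cos(u) du = 3·sin(u).
Substituting back, u = 3*s**3 - 4.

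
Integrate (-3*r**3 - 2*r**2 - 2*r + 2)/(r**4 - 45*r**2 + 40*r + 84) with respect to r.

Factor the denominator: (r - 6)*(r - 2)*(r + 1)*(r + 7).
Partial-fraction decomposition: -947/(702*(r + 7)) + 5/(126*(r + 1)) + 17/(54*(r - 2)) - 365/(182*(r - 6)).
Integrate each term: A/(r−a) contributes A·log|r−a|.

-365*log(r - 6)/182 + 17*log(r - 2)/54 + 5*log(r + 1)/126 - 947*log(r + 7)/702 + C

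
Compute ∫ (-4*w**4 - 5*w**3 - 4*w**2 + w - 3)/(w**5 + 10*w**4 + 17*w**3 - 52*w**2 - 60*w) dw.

Factor the denominator: w*(w - 2)*(w + 1)*(w + 5)*(w + 6).
Partial-fraction decomposition: -1419/(80*(w + 6)) + 1983/(140*(w + 5)) - 7/(60*(w + 1)) - 121/(336*(w - 2)) + 1/(20*w).
Integrate each term: A/(w−a) contributes A·log|w−a|.

log(w)/20 - 121*log(w - 2)/336 - 7*log(w + 1)/60 + 1983*log(w + 5)/140 - 1419*log(w + 6)/80 + C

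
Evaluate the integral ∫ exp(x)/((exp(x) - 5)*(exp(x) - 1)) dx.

Let u = e^x, du = e^x dx.
The integral becomes ∫ du/((u-5)(u-1)); decompose into partial fractions.

log(exp(x) - 5)/4 - log(exp(x) - 1)/4 + C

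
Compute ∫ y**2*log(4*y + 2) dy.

Use integration by parts with u = log(4*y + 2), dv = y**2 dy.
Then du = 4/(4*y + 2) dy and v = y**3/3.

y**3*log(4*y + 2)/3 - y**3/9 + y**2/12 - y/12 + log(2*y + 1)/24 + C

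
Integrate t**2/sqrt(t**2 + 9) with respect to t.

t*sqrt(t**2 + 9)/2 - 9*log(t + sqrt(t**2 + 9))/2 + C

Substitute t = 3·tan(θ), so dt = 3·sec(θ)^2 dθ and the radical becomes sqrt(t**2 + 9) = 3·sec(θ) by the Pythagorean identity.
Integrate the resulting trig expression in θ, then back-substitute tan(θ) = t/3, sec(θ) = sqrt(t**2 + 9)/3 (absorbing any constant into C).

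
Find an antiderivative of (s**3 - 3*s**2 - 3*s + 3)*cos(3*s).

Use integration by parts with u = s**3 - 3*s**2 - 3*s + 3, dv = cos(3*s) ds, so v = sin(3*s)/3.
Apply parts 3 times (tabular method): alternate signs, differentiate u down to 0, integrate dv up.

s**3*sin(3*s)/3 - s**2*sin(3*s) + s**2*cos(3*s)/3 - 11*s*sin(3*s)/9 - 2*s*cos(3*s)/3 + 11*sin(3*s)/9 - 11*cos(3*s)/27 + C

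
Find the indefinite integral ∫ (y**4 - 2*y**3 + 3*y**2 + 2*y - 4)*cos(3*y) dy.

y**4*sin(3*y)/3 - 2*y**3*sin(3*y)/3 + 4*y**3*cos(3*y)/9 + 5*y**2*sin(3*y)/9 - 2*y**2*cos(3*y)/3 + 10*y*sin(3*y)/9 + 10*y*cos(3*y)/27 - 118*sin(3*y)/81 + 10*cos(3*y)/27 + C

Use integration by parts with u = y**4 - 2*y**3 + 3*y**2 + 2*y - 4, dv = cos(3*y) dy, so v = sin(3*y)/3.
Apply parts 4 times (tabular method): alternate signs, differentiate u down to 0, integrate dv up.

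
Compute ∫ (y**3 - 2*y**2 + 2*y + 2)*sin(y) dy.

-y**3*cos(y) + 3*y**2*sin(y) + 2*y**2*cos(y) - 4*y*sin(y) + 4*y*cos(y) - 4*sin(y) - 6*cos(y) + C

Use integration by parts with u = y**3 - 2*y**2 + 2*y + 2, dv = sin(y) dy, so v = -cos(y).
Apply parts 3 times (tabular method): alternate signs, differentiate u down to 0, integrate dv up.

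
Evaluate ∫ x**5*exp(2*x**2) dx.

(2*x**4 - 2*x**2 + 1)*exp(2*x**2)/8 + C

Let u = x², du = 2x dx; rewrite as (1/2)∫ u^2·exp(2u) du.
Now integrate by parts 2 times.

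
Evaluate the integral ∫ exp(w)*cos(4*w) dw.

4*exp(w)*sin(4*w)/17 + exp(w)*cos(4*w)/17 + C

Let I denote the integral. Integrate by parts with u = cos(4*w), dv = exp(w) dw, so v = exp(w): I = exp(w)*cos(4*w) + 4·∫ exp(w)*sin(4*w) dw.
Apply parts again with u = sin(4*w), dv = exp(w) dw: ∫ exp(w)*sin(4*w) dw = exp(w)*sin(4*w) − 4·I. Substituting back brings back I: I = 4*exp(w)*sin(4*w) + exp(w)*cos(4*w) − 16·I.
Solving for I: (1 + 16)·I equals the remaining terms, so I = (1/17)·(4*exp(w)*sin(4*w) + exp(w)*cos(4*w)).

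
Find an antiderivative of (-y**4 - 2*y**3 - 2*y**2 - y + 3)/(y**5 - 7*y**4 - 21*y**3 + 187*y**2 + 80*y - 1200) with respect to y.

Factor the denominator: (y - 5)**2*(y - 4)*(y + 3)*(y + 4).
Partial-fraction decomposition: -17/(72*(y + 4)) + 39/(448*(y + 3)) - 417/(56*(y - 4)) + 3799/(576*(y - 5)) - 103/(8*(y - 5)**2).
Integrate each term; A/(y−a) gives A·log|y−a|; A/(y−a)² gives −A/(y−a).

3799*log(y - 5)/576 - 417*log(y - 4)/56 + 39*log(y + 3)/448 - 17*log(y + 4)/72 + 103/(8*y - 40) + C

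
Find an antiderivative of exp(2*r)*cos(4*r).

exp(2*r)*sin(4*r)/5 + exp(2*r)*cos(4*r)/10 + C

Let I denote the integral. Integrate by parts with u = cos(4*r), dv = exp(2*r) dr, so v = exp(2*r)/2: I = exp(2*r)*cos(4*r)/2 + 2·∫ exp(2*r)*sin(4*r) dr.
Apply parts again with u = sin(4*r), dv = exp(2*r) dr: ∫ exp(2*r)*sin(4*r) dr = exp(2*r)*sin(4*r)/2 − 2·I. Substituting back brings back I: I = exp(2*r)*sin(4*r) + exp(2*r)*cos(4*r)/2 − 4·I.
Solving for I: (1 + 4)·I equals the remaining terms, so I = (1/5)·(exp(2*r)*sin(4*r) + exp(2*r)*cos(4*r)/2).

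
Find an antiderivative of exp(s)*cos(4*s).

Let I denote the integral. Integrate by parts with u = cos(4*s), dv = exp(s) ds, so v = exp(s): I = exp(s)*cos(4*s) + 4·∫ exp(s)*sin(4*s) ds.
Apply parts again with u = sin(4*s), dv = exp(s) ds: ∫ exp(s)*sin(4*s) ds = exp(s)*sin(4*s) − 4·I. Substituting back brings back I: I = 4*exp(s)*sin(4*s) + exp(s)*cos(4*s) − 16·I.
Solving for I: (1 + 16)·I equals the remaining terms, so I = (1/17)·(4*exp(s)*sin(4*s) + exp(s)*cos(4*s)).

4*exp(s)*sin(4*s)/17 + exp(s)*cos(4*s)/17 + C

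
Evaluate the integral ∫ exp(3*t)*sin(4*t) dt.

3*exp(3*t)*sin(4*t)/25 - 4*exp(3*t)*cos(4*t)/25 + C

Let I denote the integral. Integrate by parts with u = sin(4*t), dv = exp(3*t) dt, so v = exp(3*t)/3: I = exp(3*t)*sin(4*t)/3 − (4/3)·∫ exp(3*t)*cos(4*t) dt.
Apply parts again with u = cos(4*t), dv = exp(3*t) dt: ∫ exp(3*t)*cos(4*t) dt = exp(3*t)*cos(4*t)/3 + (4/3)·I. Substituting back brings back I: I = exp(3*t)*sin(4*t)/3 - 4*exp(3*t)*cos(4*t)/9 − (16/9)·I.
Solving for I: (1 + 16/9)·I equals the remaining terms, so I = (9/25)·(exp(3*t)*sin(4*t)/3 - 4*exp(3*t)*cos(4*t)/9).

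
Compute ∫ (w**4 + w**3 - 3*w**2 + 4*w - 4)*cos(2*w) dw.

Use integration by parts with u = w**4 + w**3 - 3*w**2 + 4*w - 4, dv = cos(2*w) dw, so v = sin(2*w)/2.
Apply parts 4 times (tabular method): alternate signs, differentiate u down to 0, integrate dv up.

w**4*sin(2*w)/2 + w**3*sin(2*w)/2 + w**3*cos(2*w) - 3*w**2*sin(2*w) + 3*w**2*cos(2*w)/4 + 5*w*sin(2*w)/4 - 3*w*cos(2*w) - sin(2*w)/2 + 5*cos(2*w)/8 + C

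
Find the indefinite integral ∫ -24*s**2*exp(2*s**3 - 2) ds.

-4*exp(2*s**3 - 2) + C

Let u = 2*s**3 - 2, so du = (6*s**2) ds.
Rewriting, the integral becomes -4·∫ e^u du = -4·e^u.
Substituting back, u = 2*s**3 - 2.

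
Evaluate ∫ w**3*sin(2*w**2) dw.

Let u = w², du = 2w dw; rewrite as (1/2)∫ u^1·sin(2u) du.
Now integrate by parts 1 time.

-w**2*cos(2*w**2)/4 + sin(2*w**2)/8 + C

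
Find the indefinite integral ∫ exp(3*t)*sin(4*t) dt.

3*exp(3*t)*sin(4*t)/25 - 4*exp(3*t)*cos(4*t)/25 + C

Let I denote the integral. Integrate by parts with u = sin(4*t), dv = exp(3*t) dt, so v = exp(3*t)/3: I = exp(3*t)*sin(4*t)/3 − (4/3)·∫ exp(3*t)*cos(4*t) dt.
Apply parts again with u = cos(4*t), dv = exp(3*t) dt: ∫ exp(3*t)*cos(4*t) dt = exp(3*t)*cos(4*t)/3 + (4/3)·I. Substituting back brings back I: I = exp(3*t)*sin(4*t)/3 - 4*exp(3*t)*cos(4*t)/9 − (16/9)·I.
Solving for I: (1 + 16/9)·I equals the remaining terms, so I = (9/25)·(exp(3*t)*sin(4*t)/3 - 4*exp(3*t)*cos(4*t)/9).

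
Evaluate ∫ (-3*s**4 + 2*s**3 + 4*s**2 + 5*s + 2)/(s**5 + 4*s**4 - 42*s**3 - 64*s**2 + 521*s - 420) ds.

Factor the denominator: (s - 4)*(s - 3)*(s - 1)*(s + 5)*(s + 7).
Partial-fraction decomposition: -3863/(880*(s + 7)) + 64/(27*(s + 5)) + 5/(144*(s - 1)) + 17/(20*(s - 3)) - 554/(297*(s - 4)).
Integrate each term: A/(s−a) contributes A·log|s−a|.

-554*log(s - 4)/297 + 17*log(s - 3)/20 + 5*log(s - 1)/144 + 64*log(s + 5)/27 - 3863*log(s + 7)/880 + C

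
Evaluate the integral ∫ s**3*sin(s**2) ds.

Let u = s², du = 2s ds; rewrite as (1/2)∫ u^1·sin(1u) du.
Now integrate by parts 1 time.

-s**2*cos(s**2)/2 + sin(s**2)/2 + C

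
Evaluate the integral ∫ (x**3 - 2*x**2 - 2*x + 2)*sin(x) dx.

-x**3*cos(x) + 3*x**2*sin(x) + 2*x**2*cos(x) - 4*x*sin(x) + 8*x*cos(x) - 8*sin(x) - 6*cos(x) + C

Use integration by parts with u = x**3 - 2*x**2 - 2*x + 2, dv = sin(x) dx, so v = -cos(x).
Apply parts 3 times (tabular method): alternate signs, differentiate u down to 0, integrate dv up.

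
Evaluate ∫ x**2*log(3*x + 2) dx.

Use integration by parts with u = log(3*x + 2), dv = x**2 dx.
Then du = 3/(3*x + 2) dx and v = x**3/3.

x**3*log(3*x + 2)/3 - x**3/9 + x**2/9 - 4*x/27 + 8*log(3*x + 2)/81 + C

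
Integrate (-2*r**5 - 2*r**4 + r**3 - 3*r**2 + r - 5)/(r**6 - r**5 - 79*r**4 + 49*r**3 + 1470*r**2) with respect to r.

Factor the denominator: r**2*(r - 7)*(r - 6)*(r + 5)*(r + 7).
Partial-fraction decomposition: -14155/(8918*(r + 7)) + 479/(660*(r + 5)) + 18035/(5148*(r - 6)) - 19109/(4116*(r - 7)) + 1/(1260*r) - 1/(294*r**2).
Integrate each term; A/(r−a) gives A·log|r−a|; A/(r−a)² gives −A/(r−a).

log(r)/1260 - 19109*log(r - 7)/4116 + 18035*log(r - 6)/5148 + 479*log(r + 5)/660 - 14155*log(r + 7)/8918 + 1/(294*r) + C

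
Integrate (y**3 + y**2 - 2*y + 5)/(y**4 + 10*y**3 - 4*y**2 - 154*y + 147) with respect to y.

7*log(y - 3)/40 - 5*log(y - 1)/128 + 553*log(y + 7)/640 + 55/(16*y + 112) + C

Factor the denominator: (y - 3)*(y - 1)*(y + 7)**2.
Partial-fraction decomposition: 553/(640*(y + 7)) - 55/(16*(y + 7)**2) - 5/(128*(y - 1)) + 7/(40*(y - 3)).
Integrate each term; A/(y−a) gives A·log|y−a|; A/(y−a)² gives −A/(y−a).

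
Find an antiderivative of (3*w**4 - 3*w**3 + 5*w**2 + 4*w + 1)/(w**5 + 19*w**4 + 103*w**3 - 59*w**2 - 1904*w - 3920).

673*log(w - 4)/8712 - 1025*log(w + 4)/72 + 589*log(w + 5)/9 - 52583*log(w + 7)/1089 + 4225/(33*w + 231) + C

Factor the denominator: (w - 4)*(w + 4)*(w + 5)*(w + 7)**2.
Partial-fraction decomposition: -52583/(1089*(w + 7)) - 4225/(33*(w + 7)**2) + 589/(9*(w + 5)) - 1025/(72*(w + 4)) + 673/(8712*(w - 4)).
Integrate each term; A/(w−a) gives A·log|w−a|; A/(w−a)² gives −A/(w−a).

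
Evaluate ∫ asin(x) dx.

Use integration by parts with u = arcsin(x), dv = dx.
Then du = 1/sqrt(-x**2 + 1) dx.

x*asin(x) + sqrt(-x**2 + 1) + C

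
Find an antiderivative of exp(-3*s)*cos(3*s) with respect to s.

exp(-3*s)*sin(3*s)/6 - exp(-3*s)*cos(3*s)/6 + C

Let I denote the integral. Integrate by parts with u = cos(3*s), dv = exp(-3*s) ds, so v = -exp(-3*s)/3: I = -exp(-3*s)*cos(3*s)/3 − ∫ exp(-3*s)*sin(3*s) ds.
Apply parts again with u = sin(3*s), dv = exp(-3*s) ds: ∫ exp(-3*s)*sin(3*s) ds = -exp(-3*s)*sin(3*s)/3 + I. Substituting back brings back I: I = exp(-3*s)*sin(3*s)/3 - exp(-3*s)*cos(3*s)/3 − I.
Solving for I: (1 + 1)·I equals the remaining terms, so I = (1/2)·(exp(-3*s)*sin(3*s)/3 - exp(-3*s)*cos(3*s)/3).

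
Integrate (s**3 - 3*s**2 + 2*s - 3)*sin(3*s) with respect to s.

Use integration by parts with u = s**3 - 3*s**2 + 2*s - 3, dv = sin(3*s) ds, so v = -cos(3*s)/3.
Apply parts 3 times (tabular method): alternate signs, differentiate u down to 0, integrate dv up.

-s**3*cos(3*s)/3 + s**2*sin(3*s)/3 + s**2*cos(3*s) - 2*s*sin(3*s)/3 - 4*s*cos(3*s)/9 + 4*sin(3*s)/27 + 7*cos(3*s)/9 + C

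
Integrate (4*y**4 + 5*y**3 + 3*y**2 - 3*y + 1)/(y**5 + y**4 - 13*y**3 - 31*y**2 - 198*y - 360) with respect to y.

Factor the denominator: (y - 5)*(y + 2)*(y + 4)*(y**2 + 9).
Partial-fraction decomposition: (1159*y - 121)/(1105*(y**2 + 9)) + 17/(10*(y + 4)) - 43/(182*(y + 2)) + 177/(119*(y - 5)).
Integrate each term; A/(y−a) gives A·log|y−a|; the (By+D)/(y²+p²) term gives a log and an atan.

177*log(y - 5)/119 - 43*log(y + 2)/182 + 17*log(y + 4)/10 + 1159*log(y**2 + 9)/2210 - 121*atan(y/3)/3315 + C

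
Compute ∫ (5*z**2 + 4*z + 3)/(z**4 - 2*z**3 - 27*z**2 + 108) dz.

23*log(z - 6)/36 - 31*log(z - 2)/100 - 74*log(z + 3)/225 - 4/(5*z + 15) + C

Factor the denominator: (z - 6)*(z - 2)*(z + 3)**2.
Partial-fraction decomposition: -74/(225*(z + 3)) + 4/(5*(z + 3)**2) - 31/(100*(z - 2)) + 23/(36*(z - 6)).
Integrate each term; A/(z−a) gives A·log|z−a|; A/(z−a)² gives −A/(z−a).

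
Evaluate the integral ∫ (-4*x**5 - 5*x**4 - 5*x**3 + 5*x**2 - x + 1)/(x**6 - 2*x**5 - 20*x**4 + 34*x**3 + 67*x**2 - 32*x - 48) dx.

-1873*log(x - 4)/200 + 1469*log(x - 3)/224 - 3*log(x - 1)/40 + 1153*log(x + 1)/7200 - 3221*log(x + 4)/2520 + 11/(120*x + 120) + C

Factor the denominator: (x - 4)*(x - 3)*(x - 1)*(x + 1)**2*(x + 4).
Partial-fraction decomposition: -3221/(2520*(x + 4)) + 1153/(7200*(x + 1)) - 11/(120*(x + 1)**2) - 3/(40*(x - 1)) + 1469/(224*(x - 3)) - 1873/(200*(x - 4)).
Integrate each term; A/(x−a) gives A·log|x−a|; A/(x−a)² gives −A/(x−a).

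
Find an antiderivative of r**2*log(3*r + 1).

Use integration by parts with u = log(3*r + 1), dv = r**2 dr.
Then du = 3/(3*r + 1) dr and v = r**3/3.

r**3*log(3*r + 1)/3 - r**3/9 + r**2/18 - r/27 + log(3*r + 1)/81 + C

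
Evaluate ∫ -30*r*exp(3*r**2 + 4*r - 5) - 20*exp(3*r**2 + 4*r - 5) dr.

-5*exp(3*r**2 + 4*r - 5) + C

Let u = 3*r**2 + 4*r - 5, so du = (6*r + 4) dr.
Rewriting, the integral becomes -5·∫ e^u du = -5·e^u.
Substituting back, u = 3*r**2 + 4*r - 5.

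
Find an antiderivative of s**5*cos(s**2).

Let u = s², du = 2s ds; rewrite as (1/2)∫ u^2·cos(1u) du.
Now integrate by parts 2 times.

s**4*sin(s**2)/2 + s**2*cos(s**2) - sin(s**2) + C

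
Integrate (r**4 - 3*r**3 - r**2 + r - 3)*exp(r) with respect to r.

Use integration by parts with u = r**4 - 3*r**3 - r**2 + r - 3, dv = exp(r) dr, so v = exp(r).
Apply parts 4 times (tabular method): alternate signs, differentiate u down to 0, integrate dv up.

(r**4 - 7*r**3 + 20*r**2 - 39*r + 36)*exp(r) + C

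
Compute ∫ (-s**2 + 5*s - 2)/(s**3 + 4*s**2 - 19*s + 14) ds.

4*log(s - 2)/9 - log(s - 1)/4 - 43*log(s + 7)/36 + C

Factor the denominator: (s - 2)*(s - 1)*(s + 7).
Partial-fraction decomposition: -43/(36*(s + 7)) - 1/(4*(s - 1)) + 4/(9*(s - 2)).
Integrate each term: A/(s−a) contributes A·log|s−a|.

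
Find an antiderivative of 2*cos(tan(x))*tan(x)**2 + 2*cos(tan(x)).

Let u = tan(x), so du = (tan(x)**2 + 1) dx.
Rewriting, the integral becomes 2·∫ cos(u) du = 2·sin(u).
Substituting back, u = tan(x).

2*sin(tan(x)) + C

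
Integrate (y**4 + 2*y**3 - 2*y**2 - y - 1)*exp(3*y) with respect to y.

Use integration by parts with u = y**4 + 2*y**3 - 2*y**2 - y - 1, dv = exp(3*y) dy, so v = exp(3*y)/3.
Apply parts 4 times (tabular method): alternate signs, differentiate u down to 0, integrate dv up.

(27*y**4 + 18*y**3 - 72*y**2 + 21*y - 34)*exp(3*y)/81 + C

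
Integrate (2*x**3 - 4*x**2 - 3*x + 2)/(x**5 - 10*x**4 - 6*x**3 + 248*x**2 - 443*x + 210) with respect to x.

Factor the denominator: (x - 7)*(x - 6)*(x - 1)**2*(x + 5).
Partial-fraction decomposition: -37/(528*(x + 5)) - 7/(225*(x - 1)) - 1/(60*(x - 1)**2) - 272/(275*(x - 6)) + 157/(144*(x - 7)).
Integrate each term; A/(x−a) gives A·log|x−a|; A/(x−a)² gives −A/(x−a).

157*log(x - 7)/144 - 272*log(x - 6)/275 - 7*log(x - 1)/225 - 37*log(x + 5)/528 + 1/(60*x - 60) + C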